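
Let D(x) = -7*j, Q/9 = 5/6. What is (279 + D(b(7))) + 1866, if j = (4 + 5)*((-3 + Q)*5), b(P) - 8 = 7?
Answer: 1455/2 ≈ 727.50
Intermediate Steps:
Q = 15/2 (Q = 9*(5/6) = 9*(5*(⅙)) = 9*(⅚) = 15/2 ≈ 7.5000)
b(P) = 15 (b(P) = 8 + 7 = 15)
j = 405/2 (j = (4 + 5)*((-3 + 15/2)*5) = 9*((9/2)*5) = 9*(45/2) = 405/2 ≈ 202.50)
D(x) = -2835/2 (D(x) = -7*405/2 = -2835/2)
(279 + D(b(7))) + 1866 = (279 - 2835/2) + 1866 = -2277/2 + 1866 = 1455/2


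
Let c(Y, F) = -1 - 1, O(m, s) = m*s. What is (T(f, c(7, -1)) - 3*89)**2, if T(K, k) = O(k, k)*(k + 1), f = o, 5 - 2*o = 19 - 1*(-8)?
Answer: 73441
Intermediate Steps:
o = -11 (o = 5/2 - (19 - 1*(-8))/2 = 5/2 - (19 + 8)/2 = 5/2 - 1/2*27 = 5/2 - 27/2 = -11)
c(Y, F) = -2
f = -11
T(K, k) = k**2*(1 + k) (T(K, k) = (k*k)*(k + 1) = k**2*(1 + k))
(T(f, c(7, -1)) - 3*89)**2 = ((-2)**2*(1 - 2) - 3*89)**2 = (4*(-1) - 267)**2 = (-4 - 267)**2 = (-271)**2 = 73441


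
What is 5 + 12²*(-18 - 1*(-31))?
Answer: 1877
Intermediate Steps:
5 + 12²*(-18 - 1*(-31)) = 5 + 144*(-18 + 31) = 5 + 144*13 = 5 + 1872 = 1877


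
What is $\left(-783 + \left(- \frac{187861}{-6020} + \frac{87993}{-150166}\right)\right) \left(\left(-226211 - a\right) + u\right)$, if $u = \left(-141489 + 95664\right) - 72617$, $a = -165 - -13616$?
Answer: $\frac{708037035364254}{2627905} \approx 2.6943 \cdot 10^{8}$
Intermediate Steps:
$a = 13451$ ($a = -165 + 13616 = 13451$)
$u = -118442$ ($u = -45825 - 72617 = -118442$)
$\left(-783 + \left(- \frac{187861}{-6020} + \frac{87993}{-150166}\right)\right) \left(\left(-226211 - a\right) + u\right) = \left(-783 + \left(- \frac{187861}{-6020} + \frac{87993}{-150166}\right)\right) \left(\left(-226211 - 13451\right) - 118442\right) = \left(-783 + \left(\left(-187861\right) \left(- \frac{1}{6020}\right) + 87993 \left(- \frac{1}{150166}\right)\right)\right) \left(\left(-226211 - 13451\right) - 118442\right) = \left(-783 + \left(\frac{187861}{6020} - \frac{87993}{150166}\right)\right) \left(-239662 - 118442\right) = \left(-783 + \frac{13840308533}{451999660}\right) \left(-358104\right) = \left(- \frac{340075425247}{451999660}\right) \left(-358104\right) = \frac{708037035364254}{2627905}$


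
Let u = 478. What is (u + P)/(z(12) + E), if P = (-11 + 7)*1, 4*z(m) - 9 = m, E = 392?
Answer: 1896/1589 ≈ 1.1932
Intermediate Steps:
z(m) = 9/4 + m/4
P = -4 (P = -4*1 = -4)
(u + P)/(z(12) + E) = (478 - 4)/((9/4 + (¼)*12) + 392) = 474/((9/4 + 3) + 392) = 474/(21/4 + 392) = 474/(1589/4) = 474*(4/1589) = 1896/1589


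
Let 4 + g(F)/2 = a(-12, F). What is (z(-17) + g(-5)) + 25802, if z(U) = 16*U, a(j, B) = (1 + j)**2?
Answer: 25764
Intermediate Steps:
g(F) = 234 (g(F) = -8 + 2*(1 - 12)**2 = -8 + 2*(-11)**2 = -8 + 2*121 = -8 + 242 = 234)
(z(-17) + g(-5)) + 25802 = (16*(-17) + 234) + 25802 = (-272 + 234) + 25802 = -38 + 25802 = 25764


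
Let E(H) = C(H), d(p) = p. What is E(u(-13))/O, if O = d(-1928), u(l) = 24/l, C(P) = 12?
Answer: -3/482 ≈ -0.0062241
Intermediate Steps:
E(H) = 12
O = -1928
E(u(-13))/O = 12/(-1928) = 12*(-1/1928) = -3/482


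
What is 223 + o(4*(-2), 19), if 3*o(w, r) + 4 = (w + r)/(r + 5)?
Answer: 15971/72 ≈ 221.82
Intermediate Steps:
o(w, r) = -4/3 + (r + w)/(3*(5 + r)) (o(w, r) = -4/3 + ((w + r)/(r + 5))/3 = -4/3 + ((r + w)/(5 + r))/3 = -4/3 + (r + w)/(3*(5 + r)))
223 + o(4*(-2), 19) = 223 + (-20 + 4*(-2) - 3*19)/(3*(5 + 19)) = 223 + (1/3)*(-20 - 8 - 57)/24 = 223 + (1/3)*(1/24)*(-85) = 223 - 85/72 = 15971/72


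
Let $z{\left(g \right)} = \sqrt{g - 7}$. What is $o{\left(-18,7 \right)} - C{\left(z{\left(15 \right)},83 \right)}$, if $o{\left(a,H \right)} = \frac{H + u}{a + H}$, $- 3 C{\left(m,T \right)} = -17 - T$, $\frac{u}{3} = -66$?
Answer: $- \frac{527}{33} \approx -15.97$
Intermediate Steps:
$u = -198$ ($u = 3 \left(-66\right) = -198$)
$z{\left(g \right)} = \sqrt{-7 + g}$
$C{\left(m,T \right)} = \frac{17}{3} + \frac{T}{3}$ ($C{\left(m,T \right)} = - \frac{-17 - T}{3} = \frac{17}{3} + \frac{T}{3}$)
$o{\left(a,H \right)} = \frac{-198 + H}{H + a}$ ($o{\left(a,H \right)} = \frac{H - 198}{a + H} = \frac{-198 + H}{H + a}$)
$o{\left(-18,7 \right)} - C{\left(z{\left(15 \right)},83 \right)} = \frac{-198 + 7}{7 - 18} - \left(\frac{17}{3} + \frac{1}{3} \cdot 83\right) = \frac{1}{-11} \left(-191\right) - \left(\frac{17}{3} + \frac{83}{3}\right) = \left(- \frac{1}{11}\right) \left(-191\right) - \frac{100}{3} = \frac{191}{11} - \frac{100}{3} = - \frac{527}{33}$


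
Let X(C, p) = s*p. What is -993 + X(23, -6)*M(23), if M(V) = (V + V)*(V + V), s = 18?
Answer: -229521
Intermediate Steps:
X(C, p) = 18*p
M(V) = 4*V² (M(V) = (2*V)*(2*V) = 4*V²)
-993 + X(23, -6)*M(23) = -993 + (18*(-6))*(4*23²) = -993 - 432*529 = -993 - 108*2116 = -993 - 228528 = -229521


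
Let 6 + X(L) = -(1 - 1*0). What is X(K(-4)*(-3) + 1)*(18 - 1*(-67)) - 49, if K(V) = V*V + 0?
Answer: -644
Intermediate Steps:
K(V) = V² (K(V) = V² + 0 = V²)
X(L) = -7 (X(L) = -6 - (1 - 1*0) = -6 - (1 + 0) = -6 - 1*1 = -6 - 1 = -7)
X(K(-4)*(-3) + 1)*(18 - 1*(-67)) - 49 = -7*(18 - 1*(-67)) - 49 = -7*(18 + 67) - 49 = -7*85 - 49 = -595 - 49 = -644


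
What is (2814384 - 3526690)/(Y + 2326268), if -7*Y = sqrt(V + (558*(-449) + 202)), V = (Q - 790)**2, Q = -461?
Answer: -81193718046392/265164616268715 - 84764414*sqrt(4549)/265164616268715 ≈ -0.30622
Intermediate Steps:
V = 1565001 (V = (-461 - 790)**2 = (-1251)**2 = 1565001)
Y = -17*sqrt(4549)/7 (Y = -sqrt(1565001 + (558*(-449) + 202))/7 = -sqrt(1565001 + (-250542 + 202))/7 = -sqrt(1565001 - 250340)/7 = -17*sqrt(4549)/7 ≈ -163.80)
(2814384 - 3526690)/(Y + 2326268) = (2814384 - 3526690)/(-17*sqrt(4549)/7 + 2326268) = -712306/(2326268 - 17*sqrt(4549)/7)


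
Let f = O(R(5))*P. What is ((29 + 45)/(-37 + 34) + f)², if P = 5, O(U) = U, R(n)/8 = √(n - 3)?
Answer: 34276/9 - 5920*√2/3 ≈ 1017.7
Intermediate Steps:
R(n) = 8*√(-3 + n) (R(n) = 8*√(n - 3) = 8*√(-3 + n))
f = 40*√2 (f = (8*√(-3 + 5))*5 = (8*√2)*5 = 40*√2 ≈ 56.569)
((29 + 45)/(-37 + 34) + f)² = ((29 + 45)/(-37 + 34) + 40*√2)² = (74/(-3) + 40*√2)² = (74*(-⅓) + 40*√2)² = (-74/3 + 40*√2)²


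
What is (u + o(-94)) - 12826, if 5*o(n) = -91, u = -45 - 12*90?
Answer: -69846/5 ≈ -13969.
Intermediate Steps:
u = -1125 (u = -45 - 1080 = -1125)
o(n) = -91/5 (o(n) = (⅕)*(-91) = -91/5)
(u + o(-94)) - 12826 = (-1125 - 91/5) - 12826 = -5716/5 - 12826 = -69846/5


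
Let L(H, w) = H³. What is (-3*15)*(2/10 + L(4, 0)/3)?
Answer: -969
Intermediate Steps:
(-3*15)*(2/10 + L(4, 0)/3) = (-3*15)*(2/10 + 4³/3) = -45*(2*(⅒) + 64*(⅓)) = -45*(⅕ + 64/3) = -45*323/15 = -969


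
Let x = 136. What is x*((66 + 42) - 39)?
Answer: 9384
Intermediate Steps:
x*((66 + 42) - 39) = 136*((66 + 42) - 39) = 136*(108 - 39) = 136*69 = 9384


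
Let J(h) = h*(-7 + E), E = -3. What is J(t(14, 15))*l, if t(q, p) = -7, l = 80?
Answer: 5600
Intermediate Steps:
J(h) = -10*h (J(h) = h*(-7 - 3) = h*(-10) = -10*h)
J(t(14, 15))*l = -10*(-7)*80 = 70*80 = 5600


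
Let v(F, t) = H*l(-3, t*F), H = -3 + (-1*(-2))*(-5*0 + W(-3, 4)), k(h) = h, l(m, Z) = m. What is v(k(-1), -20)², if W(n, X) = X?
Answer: 225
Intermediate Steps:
H = 5 (H = -3 + (-1*(-2))*(-5*0 + 4) = -3 + 2*(0 + 4) = -3 + 2*4 = -3 + 8 = 5)
v(F, t) = -15 (v(F, t) = 5*(-3) = -15)
v(k(-1), -20)² = (-15)² = 225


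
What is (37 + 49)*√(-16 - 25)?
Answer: 86*I*√41 ≈ 550.67*I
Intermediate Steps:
(37 + 49)*√(-16 - 25) = 86*√(-41) = 86*(I*√41) = 86*I*√41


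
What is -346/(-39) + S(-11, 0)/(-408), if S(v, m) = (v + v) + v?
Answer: 47485/5304 ≈ 8.9527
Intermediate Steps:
S(v, m) = 3*v (S(v, m) = 2*v + v = 3*v)
-346/(-39) + S(-11, 0)/(-408) = -346/(-39) + (3*(-11))/(-408) = -346*(-1/39) - 33*(-1/408) = 346/39 + 11/136 = 47485/5304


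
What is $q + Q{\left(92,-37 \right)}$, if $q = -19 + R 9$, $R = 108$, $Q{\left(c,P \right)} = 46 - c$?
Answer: $907$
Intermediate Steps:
$q = 953$ ($q = -19 + 108 \cdot 9 = -19 + 972 = 953$)
$q + Q{\left(92,-37 \right)} = 953 + \left(46 - 92\right) = 953 - 46 = 907$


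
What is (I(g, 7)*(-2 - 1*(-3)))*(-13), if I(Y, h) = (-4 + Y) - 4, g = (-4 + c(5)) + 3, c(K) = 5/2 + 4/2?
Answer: 117/2 ≈ 58.500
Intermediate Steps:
c(K) = 9/2 (c(K) = 5*(½) + 4*(½) = 5/2 + 2 = 9/2)
g = 7/2 (g = (-4 + 9/2) + 3 = ½ + 3 = 7/2 ≈ 3.5000)
I(Y, h) = -8 + Y
(I(g, 7)*(-2 - 1*(-3)))*(-13) = ((-8 + 7/2)*(-2 - 1*(-3)))*(-13) = -9*(-2 + 3)/2*(-13) = -9/2*1*(-13) = -9/2*(-13) = 117/2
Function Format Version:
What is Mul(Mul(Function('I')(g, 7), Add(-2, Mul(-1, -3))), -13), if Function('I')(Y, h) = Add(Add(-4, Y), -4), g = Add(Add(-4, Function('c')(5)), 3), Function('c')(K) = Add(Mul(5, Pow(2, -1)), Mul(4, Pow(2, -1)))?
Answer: Rational(117, 2) ≈ 58.500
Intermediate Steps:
Function('c')(K) = Rational(9, 2) (Function('c')(K) = Add(Mul(5, Rational(1, 2)), Mul(4, Rational(1, 2))) = Add(Rational(5, 2), 2) = Rational(9, 2))
g = Rational(7, 2) (g = Add(Add(-4, Rational(9, 2)), 3) = Add(Rational(1, 2), 3) = Rational(7, 2) ≈ 3.5000)
Function('I')(Y, h) = Add(-8, Y)
Mul(Mul(Function('I')(g, 7), Add(-2, Mul(-1, -3))), -13) = Mul(Mul(Add(-8, Rational(7, 2)), Add(-2, Mul(-1, -3))), -13) = Mul(Mul(Rational(-9, 2), Add(-2, 3)), -13) = Mul(Mul(Rational(-9, 2), 1), -13) = Mul(Rational(-9, 2), -13) = Rational(117, 2)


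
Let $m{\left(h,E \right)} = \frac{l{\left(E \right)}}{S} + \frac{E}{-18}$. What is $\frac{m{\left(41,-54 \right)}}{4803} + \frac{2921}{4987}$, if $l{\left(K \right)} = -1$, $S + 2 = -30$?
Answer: $\frac{449429755}{766481952} \approx 0.58635$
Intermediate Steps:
$S = -32$ ($S = -2 - 30 = -32$)
$m{\left(h,E \right)} = \frac{1}{32} - \frac{E}{18}$ ($m{\left(h,E \right)} = - \frac{1}{-32} + \frac{E}{-18} = \left(-1\right) \left(- \frac{1}{32}\right) + E \left(- \frac{1}{18}\right) = \frac{1}{32} - \frac{E}{18}$)
$\frac{m{\left(41,-54 \right)}}{4803} + \frac{2921}{4987} = \frac{\frac{1}{32} - -3}{4803} + \frac{2921}{4987} = \left(\frac{1}{32} + 3\right) \frac{1}{4803} + 2921 \cdot \frac{1}{4987} = \frac{97}{32} \cdot \frac{1}{4803} + \frac{2921}{4987} = \frac{97}{153696} + \frac{2921}{4987} = \frac{449429755}{766481952}$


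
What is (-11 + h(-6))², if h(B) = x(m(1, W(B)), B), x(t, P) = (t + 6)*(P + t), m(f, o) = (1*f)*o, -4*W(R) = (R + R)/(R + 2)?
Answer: 552049/256 ≈ 2156.4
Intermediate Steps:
W(R) = -R/(2*(2 + R)) (W(R) = -(R + R)/(4*(R + 2)) = -2*R/(4*(2 + R)) = -R/(2*(2 + R)))
m(f, o) = f*o
x(t, P) = (6 + t)*(P + t)
h(B) = 6*B + B²/(4 + 2*B)² - B²/(4 + 2*B) - 6*B/(4 + 2*B) (h(B) = (1*(-B/(4 + 2*B)))² + 6*B + 6*(1*(-B/(4 + 2*B))) + B*(1*(-B/(4 + 2*B))) = (-B/(4 + 2*B))² + 6*B + 6*(-B/(4 + 2*B)) + B*(-B/(4 + 2*B)) = B²/(4 + 2*B)² + 6*B - 6*B/(4 + 2*B) - B²/(4 + 2*B) = 6*B + B²/(4 + 2*B)² - B²/(4 + 2*B) - 6*B/(4 + 2*B))
(-11 + h(-6))² = (-11 + (¼)*(-6)*(72 + 22*(-6)² + 81*(-6))/(4 + (-6)² + 4*(-6)))² = (-11 + (¼)*(-6)*(72 + 22*36 - 486)/(4 + 36 - 24))² = (-11 + (¼)*(-6)*(72 + 792 - 486)/16)² = (-11 + (¼)*(-6)*(1/16)*378)² = (-11 - 567/16)² = (-743/16)² = 552049/256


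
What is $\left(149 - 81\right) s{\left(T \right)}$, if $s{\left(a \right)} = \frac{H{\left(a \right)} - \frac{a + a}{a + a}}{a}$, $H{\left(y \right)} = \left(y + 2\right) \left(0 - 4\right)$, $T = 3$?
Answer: $-476$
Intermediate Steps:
$H{\left(y \right)} = -8 - 4 y$ ($H{\left(y \right)} = \left(2 + y\right) \left(-4\right) = -8 - 4 y$)
$s{\left(a \right)} = \frac{-9 - 4 a}{a}$ ($s{\left(a \right)} = \frac{\left(-8 - 4 a\right) - \frac{a + a}{a + a}}{a} = \frac{\left(-8 - 4 a\right) - \frac{2 a}{2 a}}{a} = \frac{\left(-8 - 4 a\right) - 2 a \frac{1}{2 a}}{a} = \frac{\left(-8 - 4 a\right) - 1}{a} = \frac{-9 - 4 a}{a}$)
$\left(149 - 81\right) s{\left(T \right)} = \left(149 - 81\right) \left(-4 - \frac{9}{3}\right) = 68 \left(-4 - 3\right) = 68 \left(-7\right) = -476$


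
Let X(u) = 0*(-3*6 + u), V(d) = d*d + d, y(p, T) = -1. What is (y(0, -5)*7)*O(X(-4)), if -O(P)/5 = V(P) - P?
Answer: 0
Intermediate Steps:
V(d) = d + d² (V(d) = d² + d = d + d²)
X(u) = 0 (X(u) = 0*(-18 + u) = 0)
O(P) = 5*P - 5*P*(1 + P) (O(P) = -5*(P*(1 + P) - P) = -5*(-P + P*(1 + P)) = 5*P - 5*P*(1 + P))
(y(0, -5)*7)*O(X(-4)) = (-1*7)*(-5*0²) = -(-35)*0 = -7*0 = 0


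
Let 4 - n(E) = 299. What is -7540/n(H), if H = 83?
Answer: 1508/59 ≈ 25.559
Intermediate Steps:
n(E) = -295 (n(E) = 4 - 1*299 = 4 - 299 = -295)
-7540/n(H) = -7540/(-295) = -7540*(-1/295) = 1508/59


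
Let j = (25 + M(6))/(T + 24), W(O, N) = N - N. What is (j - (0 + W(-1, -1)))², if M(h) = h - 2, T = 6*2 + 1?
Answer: 841/1369 ≈ 0.61432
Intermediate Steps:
W(O, N) = 0
T = 13 (T = 12 + 1 = 13)
M(h) = -2 + h
j = 29/37 (j = (25 + (-2 + 6))/(13 + 24) = (25 + 4)/37 = 29*(1/37) = 29/37 ≈ 0.78378)
(j - (0 + W(-1, -1)))² = (29/37 - (0 + 0))² = (29/37 - 1*0)² = (29/37 + 0)² = (29/37)² = 841/1369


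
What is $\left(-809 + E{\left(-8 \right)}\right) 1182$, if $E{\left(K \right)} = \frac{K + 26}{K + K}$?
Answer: $- \frac{3830271}{4} \approx -9.5757 \cdot 10^{5}$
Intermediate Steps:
$E{\left(K \right)} = \frac{26 + K}{2 K}$
$\left(-809 + E{\left(-8 \right)}\right) 1182 = \left(-809 + \frac{26 - 8}{2 \left(-8\right)}\right) 1182 = \left(-809 + \frac{1}{2} \left(- \frac{1}{8}\right) 18\right) 1182 = \left(-809 - \frac{9}{8}\right) 1182 = \left(- \frac{6481}{8}\right) 1182 = - \frac{3830271}{4}$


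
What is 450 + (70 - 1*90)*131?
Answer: -2170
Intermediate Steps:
450 + (70 - 1*90)*131 = 450 + (70 - 90)*131 = 450 - 20*131 = 450 - 2620 = -2170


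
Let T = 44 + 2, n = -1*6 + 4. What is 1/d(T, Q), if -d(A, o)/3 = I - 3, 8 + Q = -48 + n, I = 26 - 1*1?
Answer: -1/66 ≈ -0.015152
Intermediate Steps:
n = -2 (n = -6 + 4 = -2)
T = 46
I = 25 (I = 26 - 1 = 25)
Q = -58 (Q = -8 + (-48 - 2) = -8 - 50 = -58)
d(A, o) = -66 (d(A, o) = -3*(25 - 3) = -3*22 = -66)
1/d(T, Q) = 1/(-66) = -1/66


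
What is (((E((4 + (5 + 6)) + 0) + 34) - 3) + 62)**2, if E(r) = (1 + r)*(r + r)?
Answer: 328329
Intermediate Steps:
E(r) = 2*r*(1 + r) (E(r) = (1 + r)*(2*r) = 2*r*(1 + r))
(((E((4 + (5 + 6)) + 0) + 34) - 3) + 62)**2 = (((2*((4 + (5 + 6)) + 0)*(1 + ((4 + (5 + 6)) + 0)) + 34) - 3) + 62)**2 = (((2*((4 + 11) + 0)*(1 + ((4 + 11) + 0)) + 34) - 3) + 62)**2 = (((2*(15 + 0)*(1 + (15 + 0)) + 34) - 3) + 62)**2 = (((2*15*(1 + 15) + 34) - 3) + 62)**2 = (((2*15*16 + 34) - 3) + 62)**2 = (((480 + 34) - 3) + 62)**2 = ((514 - 3) + 62)**2 = (511 + 62)**2 = 573**2 = 328329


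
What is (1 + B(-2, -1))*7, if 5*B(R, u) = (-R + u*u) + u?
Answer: 49/5 ≈ 9.8000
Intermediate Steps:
B(R, u) = -R/5 + u/5 + u²/5 (B(R, u) = ((-R + u*u) + u)/5 = ((-R + u²) + u)/5 = ((u² - R) + u)/5 = (u + u² - R)/5 = -R/5 + u/5 + u²/5)
(1 + B(-2, -1))*7 = (1 + (-⅕*(-2) + (⅕)*(-1) + (⅕)*(-1)²))*7 = (1 + (⅖ - ⅕ + (⅕)*1))*7 = (1 + (⅖ - ⅕ + ⅕))*7 = (1 + ⅖)*7 = (7/5)*7 = 49/5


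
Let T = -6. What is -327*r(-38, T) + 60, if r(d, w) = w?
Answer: 2022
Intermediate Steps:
-327*r(-38, T) + 60 = -327*(-6) + 60 = 1962 + 60 = 2022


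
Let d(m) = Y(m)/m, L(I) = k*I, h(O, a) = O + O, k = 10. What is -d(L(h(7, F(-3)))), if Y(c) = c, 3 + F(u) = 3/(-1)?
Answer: -1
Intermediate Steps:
F(u) = -6 (F(u) = -3 + 3/(-1) = -3 + 3*(-1) = -3 - 3 = -6)
h(O, a) = 2*O
L(I) = 10*I
d(m) = 1 (d(m) = m/m = 1)
-d(L(h(7, F(-3)))) = -1*1 = -1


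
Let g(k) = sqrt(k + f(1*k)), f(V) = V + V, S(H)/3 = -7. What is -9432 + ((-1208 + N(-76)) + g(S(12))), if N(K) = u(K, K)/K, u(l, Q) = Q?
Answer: -10639 + 3*I*sqrt(7) ≈ -10639.0 + 7.9373*I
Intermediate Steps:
S(H) = -21 (S(H) = 3*(-7) = -21)
f(V) = 2*V
N(K) = 1 (N(K) = K/K = 1)
g(k) = sqrt(3)*sqrt(k) (g(k) = sqrt(k + 2*(1*k)) = sqrt(k + 2*k) = sqrt(3*k) = sqrt(3)*sqrt(k))
-9432 + ((-1208 + N(-76)) + g(S(12))) = -9432 + ((-1208 + 1) + sqrt(3)*sqrt(-21)) = -9432 + (-1207 + sqrt(3)*(I*sqrt(21))) = -9432 + (-1207 + 3*I*sqrt(7)) = -10639 + 3*I*sqrt(7)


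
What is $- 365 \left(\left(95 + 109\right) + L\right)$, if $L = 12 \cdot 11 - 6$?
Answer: $-120450$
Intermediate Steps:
$L = 126$ ($L = 132 - 6 = 126$)
$- 365 \left(\left(95 + 109\right) + L\right) = - 365 \left(\left(95 + 109\right) + 126\right) = - 365 \left(204 + 126\right) = \left(-365\right) 330 = -120450$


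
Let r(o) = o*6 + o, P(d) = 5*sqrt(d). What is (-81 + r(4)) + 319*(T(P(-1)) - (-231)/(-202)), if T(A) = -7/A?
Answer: -84395/202 + 2233*I/5 ≈ -417.8 + 446.6*I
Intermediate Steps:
r(o) = 7*o (r(o) = 6*o + o = 7*o)
(-81 + r(4)) + 319*(T(P(-1)) - (-231)/(-202)) = (-81 + 7*4) + 319*(-7*(-I/5) - (-231)/(-202)) = (-81 + 28) + 319*(-7*(-I/5) - (-231)*(-1)/202) = -53 + 319*(-(-7)*I/5 - 1*231/202) = -53 + 319*(7*I/5 - 231/202) = -53 + 319*(-231/202 + 7*I/5) = -53 + (-73689/202 + 2233*I/5) = -84395/202 + 2233*I/5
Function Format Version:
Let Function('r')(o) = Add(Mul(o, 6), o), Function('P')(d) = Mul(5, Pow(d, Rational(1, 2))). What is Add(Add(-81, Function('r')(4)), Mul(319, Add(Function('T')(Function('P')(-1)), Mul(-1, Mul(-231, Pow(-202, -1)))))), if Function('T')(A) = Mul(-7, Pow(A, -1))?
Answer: Add(Rational(-84395, 202), Mul(Rational(2233, 5), I)) ≈ Add(-417.80, Mul(446.60, I))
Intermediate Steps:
Function('r')(o) = Mul(7, o) (Function('r')(o) = Add(Mul(6, o), o) = Mul(7, o))
Add(Add(-81, Function('r')(4)), Mul(319, Add(Function('T')(Function('P')(-1)), Mul(-1, Mul(-231, Pow(-202, -1)))))) = Add(Add(-81, Mul(7, 4)), Mul(319, Add(Mul(-7, Pow(Mul(5, Pow(-1, Rational(1, 2))), -1)), Mul(-1, Mul(-231, Pow(-202, -1)))))) = Add(Add(-81, 28), Mul(319, Add(Mul(-7, Pow(Mul(5, I), -1)), Mul(-1, Mul(-231, Rational(-1, 202)))))) = Add(-53, Mul(319, Add(Mul(-7, Mul(Rational(-1, 5), I)), Mul(-1, Rational(231, 202))))) = Add(-53, Mul(319, Add(Mul(Rational(7, 5), I), Rational(-231, 202)))) = Add(-53, Mul(319, Add(Rational(-231, 202), Mul(Rational(7, 5), I)))) = Add(-53, Add(Rational(-73689, 202), Mul(Rational(2233, 5), I))) = Add(Rational(-84395, 202), Mul(Rational(2233, 5), I))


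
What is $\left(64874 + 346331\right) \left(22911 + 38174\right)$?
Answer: $25118457425$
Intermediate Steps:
$\left(64874 + 346331\right) \left(22911 + 38174\right) = 411205 \cdot 61085 = 25118457425$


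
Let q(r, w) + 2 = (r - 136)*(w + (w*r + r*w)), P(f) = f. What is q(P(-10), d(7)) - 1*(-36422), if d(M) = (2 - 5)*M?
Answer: -21834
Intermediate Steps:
d(M) = -3*M
q(r, w) = -2 + (-136 + r)*(w + 2*r*w) (q(r, w) = -2 + (r - 136)*(w + (w*r + r*w)) = -2 + (-136 + r)*(w + (r*w + r*w)) = -2 + (-136 + r)*(w + 2*r*w))
q(P(-10), d(7)) - 1*(-36422) = (-2 - (-408)*7 - 271*(-10)*(-3*7) + 2*(-3*7)*(-10)²) - 1*(-36422) = (-2 - 136*(-21) - 271*(-10)*(-21) + 2*(-21)*100) + 36422 = (-2 + 2856 - 56910 - 4200) + 36422 = -58256 + 36422 = -21834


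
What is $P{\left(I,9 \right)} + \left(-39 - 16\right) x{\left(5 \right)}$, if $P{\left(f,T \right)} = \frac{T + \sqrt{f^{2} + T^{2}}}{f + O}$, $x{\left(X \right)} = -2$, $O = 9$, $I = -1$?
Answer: $\frac{889}{8} + \frac{\sqrt{82}}{8} \approx 112.26$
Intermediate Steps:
$P{\left(f,T \right)} = \frac{T + \sqrt{T^{2} + f^{2}}}{9 + f}$ ($P{\left(f,T \right)} = \frac{T + \sqrt{f^{2} + T^{2}}}{f + 9} = \frac{T + \sqrt{T^{2} + f^{2}}}{9 + f}$)
$P{\left(I,9 \right)} + \left(-39 - 16\right) x{\left(5 \right)} = \frac{9 + \sqrt{9^{2} + \left(-1\right)^{2}}}{9 - 1} + \left(-39 - 16\right) \left(-2\right) = \frac{9 + \sqrt{81 + 1}}{8} - -110 = \frac{9 + \sqrt{82}}{8} + 110 = \left(\frac{9}{8} + \frac{\sqrt{82}}{8}\right) + 110 = \frac{889}{8} + \frac{\sqrt{82}}{8}$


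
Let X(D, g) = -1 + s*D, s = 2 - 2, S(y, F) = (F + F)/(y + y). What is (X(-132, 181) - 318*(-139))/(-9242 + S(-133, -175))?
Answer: -839819/175573 ≈ -4.7833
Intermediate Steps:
S(y, F) = F/y (S(y, F) = (2*F)/((2*y)) = (2*F)*(1/(2*y)) = F/y)
s = 0
X(D, g) = -1 (X(D, g) = -1 + 0*D = -1 + 0 = -1)
(X(-132, 181) - 318*(-139))/(-9242 + S(-133, -175)) = (-1 - 318*(-139))/(-9242 - 175/(-133)) = (-1 + 44202)/(-9242 - 175*(-1/133)) = 44201/(-9242 + 25/19) = 44201/(-175573/19) = 44201*(-19/175573) = -839819/175573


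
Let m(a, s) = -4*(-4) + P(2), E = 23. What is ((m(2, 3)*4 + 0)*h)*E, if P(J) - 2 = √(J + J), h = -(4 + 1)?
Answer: -9200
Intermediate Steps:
h = -5 (h = -1*5 = -5)
P(J) = 2 + √2*√J (P(J) = 2 + √(J + J) = 2 + √(2*J) = 2 + √2*√J)
m(a, s) = 20 (m(a, s) = -4*(-4) + (2 + √2*√2) = 16 + (2 + 2) = 16 + 4 = 20)
((m(2, 3)*4 + 0)*h)*E = ((20*4 + 0)*(-5))*23 = ((80 + 0)*(-5))*23 = (80*(-5))*23 = -400*23 = -9200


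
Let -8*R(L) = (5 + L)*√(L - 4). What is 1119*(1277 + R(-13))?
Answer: 1428963 + 1119*I*√17 ≈ 1.429e+6 + 4613.8*I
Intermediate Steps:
R(L) = -√(-4 + L)*(5 + L)/8 (R(L) = -(5 + L)*√(L - 4)/8 = -(5 + L)*√(-4 + L)/8 = -√(-4 + L)*(5 + L)/8)
1119*(1277 + R(-13)) = 1119*(1277 + √(-4 - 13)*(-5 - 1*(-13))/8) = 1119*(1277 + √(-17)*(-5 + 13)/8) = 1119*(1277 + (⅛)*(I*√17)*8) = 1119*(1277 + I*√17) = 1428963 + 1119*I*√17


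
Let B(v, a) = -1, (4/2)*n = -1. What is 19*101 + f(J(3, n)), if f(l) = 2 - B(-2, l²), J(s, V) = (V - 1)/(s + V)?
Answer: 1922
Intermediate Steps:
n = -½ (n = (½)*(-1) = -½ ≈ -0.50000)
J(s, V) = (-1 + V)/(V + s)
f(l) = 3 (f(l) = 2 - 1*(-1) = 2 + 1 = 3)
19*101 + f(J(3, n)) = 19*101 + 3 = 1919 + 3 = 1922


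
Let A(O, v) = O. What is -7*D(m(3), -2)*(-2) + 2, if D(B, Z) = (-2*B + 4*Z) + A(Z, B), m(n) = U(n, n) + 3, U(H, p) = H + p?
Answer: -390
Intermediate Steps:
m(n) = 3 + 2*n (m(n) = (n + n) + 3 = 2*n + 3 = 3 + 2*n)
D(B, Z) = -2*B + 5*Z (D(B, Z) = (-2*B + 4*Z) + Z = -2*B + 5*Z)
-7*D(m(3), -2)*(-2) + 2 = -7*(-2*(3 + 2*3) + 5*(-2))*(-2) + 2 = -7*(-2*(3 + 6) - 10)*(-2) + 2 = -7*(-2*9 - 10)*(-2) + 2 = -7*(-18 - 10)*(-2) + 2 = -(-196)*(-2) + 2 = -7*56 + 2 = -392 + 2 = -390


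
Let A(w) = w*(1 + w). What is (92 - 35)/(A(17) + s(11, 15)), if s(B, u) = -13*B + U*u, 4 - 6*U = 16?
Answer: 3/7 ≈ 0.42857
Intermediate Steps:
U = -2 (U = ⅔ - ⅙*16 = ⅔ - 8/3 = -2)
s(B, u) = -13*B - 2*u
(92 - 35)/(A(17) + s(11, 15)) = (92 - 35)/(17*(1 + 17) + (-13*11 - 2*15)) = 57/(17*18 + (-143 - 30)) = 57/(306 - 173) = 57/133 = 57*(1/133) = 3/7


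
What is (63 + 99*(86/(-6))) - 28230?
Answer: -29586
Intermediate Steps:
(63 + 99*(86/(-6))) - 28230 = (63 + 99*(86*(-⅙))) - 28230 = (63 + 99*(-43/3)) - 28230 = (63 - 1419) - 28230 = -1356 - 28230 = -29586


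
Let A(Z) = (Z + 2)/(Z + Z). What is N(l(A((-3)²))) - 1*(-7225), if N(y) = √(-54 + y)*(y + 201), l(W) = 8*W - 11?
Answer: 7225 + 1754*I*√541/27 ≈ 7225.0 + 1511.0*I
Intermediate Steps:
A(Z) = (2 + Z)/(2*Z) (A(Z) = (2 + Z)/((2*Z)) = (2 + Z)*(1/(2*Z)) = (2 + Z)/(2*Z))
l(W) = -11 + 8*W
N(y) = √(-54 + y)*(201 + y)
N(l(A((-3)²))) - 1*(-7225) = √(-54 + (-11 + 8*((2 + (-3)²)/(2*((-3)²)))))*(201 + (-11 + 8*((2 + (-3)²)/(2*((-3)²))))) - 1*(-7225) = √(-54 + (-11 + 8*((½)*(2 + 9)/9)))*(201 + (-11 + 8*((½)*(2 + 9)/9))) + 7225 = √(-54 + (-11 + 8*((½)*(⅑)*11)))*(201 + (-11 + 8*((½)*(⅑)*11))) + 7225 = √(-54 + (-11 + 8*(11/18)))*(201 + (-11 + 8*(11/18))) + 7225 = √(-54 + (-11 + 44/9))*(201 + (-11 + 44/9)) + 7225 = √(-54 - 55/9)*(201 - 55/9) + 7225 = √(-541/9)*(1754/9) + 7225 = (I*√541/3)*(1754/9) + 7225 = 1754*I*√541/27 + 7225 = 7225 + 1754*I*√541/27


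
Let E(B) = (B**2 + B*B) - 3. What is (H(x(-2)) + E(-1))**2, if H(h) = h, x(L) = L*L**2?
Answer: 81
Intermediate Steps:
x(L) = L**3
E(B) = -3 + 2*B**2 (E(B) = (B**2 + B**2) - 3 = 2*B**2 - 3 = -3 + 2*B**2)
(H(x(-2)) + E(-1))**2 = ((-2)**3 + (-3 + 2*(-1)**2))**2 = (-8 + (-3 + 2*1))**2 = (-8 + (-3 + 2))**2 = (-8 - 1)**2 = (-9)**2 = 81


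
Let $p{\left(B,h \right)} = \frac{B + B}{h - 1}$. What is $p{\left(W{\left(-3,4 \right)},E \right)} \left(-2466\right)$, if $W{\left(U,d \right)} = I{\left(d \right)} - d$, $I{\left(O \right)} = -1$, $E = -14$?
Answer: $-1644$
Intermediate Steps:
$W{\left(U,d \right)} = -1 - d$
$p{\left(B,h \right)} = \frac{2 B}{-1 + h}$
$p{\left(W{\left(-3,4 \right)},E \right)} \left(-2466\right) = \frac{2 \left(-1 - 4\right)}{-1 - 14} \left(-2466\right) = \frac{2 \left(-1 - 4\right)}{-15} \left(-2466\right) = 2 \left(-5\right) \left(- \frac{1}{15}\right) \left(-2466\right) = \frac{2}{3} \left(-2466\right) = -1644$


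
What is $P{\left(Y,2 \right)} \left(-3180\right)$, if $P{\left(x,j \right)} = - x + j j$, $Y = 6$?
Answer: $6360$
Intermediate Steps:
$P{\left(x,j \right)} = j^{2} - x$ ($P{\left(x,j \right)} = - x + j^{2} = j^{2} - x$)
$P{\left(Y,2 \right)} \left(-3180\right) = \left(2^{2} - 6\right) \left(-3180\right) = \left(4 - 6\right) \left(-3180\right) = \left(-2\right) \left(-3180\right) = 6360$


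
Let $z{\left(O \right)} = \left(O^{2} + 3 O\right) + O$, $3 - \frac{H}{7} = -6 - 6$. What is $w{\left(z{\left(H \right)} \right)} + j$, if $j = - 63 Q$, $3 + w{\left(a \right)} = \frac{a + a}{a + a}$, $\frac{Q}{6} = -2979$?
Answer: $1126060$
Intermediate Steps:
$Q = -17874$ ($Q = 6 \left(-2979\right) = -17874$)
$H = 105$ ($H = 21 - 7 \left(-6 - 6\right) = 21 - -84 = 21 + 84 = 105$)
$z{\left(O \right)} = O^{2} + 4 O$
$w{\left(a \right)} = -2$ ($w{\left(a \right)} = -3 + \frac{a + a}{a + a} = -3 + \frac{2 a}{2 a} = -3 + 2 a \frac{1}{2 a} = -3 + 1 = -2$)
$j = 1126062$ ($j = \left(-63\right) \left(-17874\right) = 1126062$)
$w{\left(z{\left(H \right)} \right)} + j = -2 + 1126062 = 1126060$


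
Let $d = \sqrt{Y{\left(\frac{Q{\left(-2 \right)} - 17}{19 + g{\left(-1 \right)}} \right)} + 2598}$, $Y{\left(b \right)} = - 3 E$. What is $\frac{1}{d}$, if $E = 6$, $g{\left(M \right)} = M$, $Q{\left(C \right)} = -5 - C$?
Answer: $\frac{\sqrt{645}}{1290} \approx 0.019687$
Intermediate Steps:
$Y{\left(b \right)} = -18$ ($Y{\left(b \right)} = \left(-3\right) 6 = -18$)
$d = 2 \sqrt{645}$ ($d = \sqrt{-18 + 2598} = \sqrt{2580} = 2 \sqrt{645} \approx 50.794$)
$\frac{1}{d} = \frac{1}{2 \sqrt{645}} = \frac{\sqrt{645}}{1290}$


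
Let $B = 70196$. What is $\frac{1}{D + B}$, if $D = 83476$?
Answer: $\frac{1}{153672} \approx 6.5074 \cdot 10^{-6}$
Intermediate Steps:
$\frac{1}{D + B} = \frac{1}{83476 + 70196} = \frac{1}{153672}$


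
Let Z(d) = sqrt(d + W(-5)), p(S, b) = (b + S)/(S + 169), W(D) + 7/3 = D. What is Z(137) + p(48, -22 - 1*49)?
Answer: -23/217 + sqrt(1167)/3 ≈ 11.281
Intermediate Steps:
W(D) = -7/3 + D
p(S, b) = (S + b)/(169 + S)
Z(d) = sqrt(-22/3 + d) (Z(d) = sqrt(d + (-7/3 - 5)) = sqrt(d - 22/3) = sqrt(-22/3 + d))
Z(137) + p(48, -22 - 1*49) = sqrt(-66 + 9*137)/3 + (48 + (-22 - 1*49))/(169 + 48) = sqrt(-66 + 1233)/3 + (48 + (-22 - 49))/217 = sqrt(1167)/3 + (48 - 71)/217 = sqrt(1167)/3 + (1/217)*(-23) = sqrt(1167)/3 - 23/217 = -23/217 + sqrt(1167)/3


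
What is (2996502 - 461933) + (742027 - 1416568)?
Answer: 1860028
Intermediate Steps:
(2996502 - 461933) + (742027 - 1416568) = 2534569 - 674541 = 1860028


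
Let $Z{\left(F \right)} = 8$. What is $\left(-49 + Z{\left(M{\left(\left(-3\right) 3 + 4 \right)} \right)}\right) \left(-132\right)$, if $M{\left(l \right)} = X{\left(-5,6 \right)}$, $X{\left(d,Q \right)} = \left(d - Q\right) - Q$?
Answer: $5412$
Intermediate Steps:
$X{\left(d,Q \right)} = d - 2 Q$
$M{\left(l \right)} = -17$ ($M{\left(l \right)} = -5 - 12 = -17$)
$\left(-49 + Z{\left(M{\left(\left(-3\right) 3 + 4 \right)} \right)}\right) \left(-132\right) = \left(-49 + 8\right) \left(-132\right) = \left(-41\right) \left(-132\right) = 5412$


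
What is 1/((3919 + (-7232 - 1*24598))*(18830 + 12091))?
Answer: -1/863036031 ≈ -1.1587e-9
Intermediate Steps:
1/((3919 + (-7232 - 1*24598))*(18830 + 12091)) = 1/((3919 + (-7232 - 24598))*30921) = 1/((3919 - 31830)*30921) = 1/(-27911*30921) = 1/(-863036031) = -1/863036031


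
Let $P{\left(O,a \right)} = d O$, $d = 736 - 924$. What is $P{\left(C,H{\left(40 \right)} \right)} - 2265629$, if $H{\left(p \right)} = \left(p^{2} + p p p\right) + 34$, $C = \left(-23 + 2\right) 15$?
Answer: $-2206409$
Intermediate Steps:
$C = -315$ ($C = \left(-21\right) 15 = -315$)
$H{\left(p \right)} = 34 + p^{2} + p^{3}$ ($H{\left(p \right)} = \left(p^{2} + p^{2} p\right) + 34 = \left(p^{2} + p^{3}\right) + 34 = 34 + p^{2} + p^{3}$)
$d = -188$
$P{\left(O,a \right)} = - 188 O$
$P{\left(C,H{\left(40 \right)} \right)} - 2265629 = \left(-188\right) \left(-315\right) - 2265629 = 59220 - 2265629 = -2206409$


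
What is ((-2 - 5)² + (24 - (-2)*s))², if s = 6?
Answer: 7225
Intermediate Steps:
((-2 - 5)² + (24 - (-2)*s))² = ((-2 - 5)² + (24 - (-2)*6))² = ((-7)² + (24 - 1*(-12)))² = (49 + (24 + 12))² = (49 + 36)² = 85² = 7225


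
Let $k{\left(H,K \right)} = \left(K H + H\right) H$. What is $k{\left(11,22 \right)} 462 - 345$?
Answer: $1285401$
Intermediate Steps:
$k{\left(H,K \right)} = H \left(H + H K\right)$ ($k{\left(H,K \right)} = \left(H K + H\right) H = \left(H + H K\right) H = H \left(H + H K\right)$)
$k{\left(11,22 \right)} 462 - 345 = 11^{2} \left(1 + 22\right) 462 - 345 = 121 \cdot 23 \cdot 462 - 345 = 2783 \cdot 462 - 345 = 1285746 - 345 = 1285401$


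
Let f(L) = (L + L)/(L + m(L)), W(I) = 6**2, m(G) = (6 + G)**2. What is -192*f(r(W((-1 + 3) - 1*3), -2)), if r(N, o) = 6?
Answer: -384/25 ≈ -15.360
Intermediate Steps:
W(I) = 36
f(L) = 2*L/(L + (6 + L)**2) (f(L) = (L + L)/(L + (6 + L)**2) = (2*L)/(L + (6 + L)**2) = 2*L/(L + (6 + L)**2))
-192*f(r(W((-1 + 3) - 1*3), -2)) = -384*6/(6 + (6 + 6)**2) = -384*6/(6 + 12**2) = -384*6/(6 + 144) = -384*6/150 = -192*2/25 = -384/25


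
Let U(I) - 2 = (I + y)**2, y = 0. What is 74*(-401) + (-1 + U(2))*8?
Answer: -29634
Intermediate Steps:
U(I) = 2 + I**2 (U(I) = 2 + (I + 0)**2 = 2 + I**2)
74*(-401) + (-1 + U(2))*8 = 74*(-401) + (-1 + (2 + 2**2))*8 = -29674 + (-1 + (2 + 4))*8 = -29674 + (-1 + 6)*8 = -29674 + 5*8 = -29674 + 40 = -29634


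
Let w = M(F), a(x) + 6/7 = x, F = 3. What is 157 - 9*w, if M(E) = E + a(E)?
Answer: 775/7 ≈ 110.71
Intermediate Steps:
a(x) = -6/7 + x
M(E) = -6/7 + 2*E (M(E) = E + (-6/7 + E) = -6/7 + 2*E)
w = 36/7 (w = -6/7 + 2*3 = -6/7 + 6 = 36/7 ≈ 5.1429)
157 - 9*w = 157 - 9*36/7 = 157 - 324/7 = 775/7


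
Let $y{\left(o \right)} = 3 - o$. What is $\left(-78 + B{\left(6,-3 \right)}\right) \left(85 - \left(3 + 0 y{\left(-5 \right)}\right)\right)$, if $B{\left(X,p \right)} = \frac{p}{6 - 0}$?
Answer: $-6437$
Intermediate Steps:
$B{\left(X,p \right)} = \frac{p}{6}$ ($B{\left(X,p \right)} = \frac{p}{6 + 0} = \frac{p}{6}$)
$\left(-78 + B{\left(6,-3 \right)}\right) \left(85 - \left(3 + 0 y{\left(-5 \right)}\right)\right) = \left(-78 + \frac{1}{6} \left(-3\right)\right) \left(85 - \left(3 + 0 \left(3 - -5\right)\right)\right) = \left(-78 - \frac{1}{2}\right) \left(85 - \left(3 + 0 \left(3 + 5\right)\right)\right) = - \frac{157 \left(85 + \left(-3 + 0 \cdot 8\right)\right)}{2} = - \frac{157 \left(85 + \left(-3 + 0\right)\right)}{2} = - \frac{157 \left(85 - 3\right)}{2} = \left(- \frac{157}{2}\right) 82 = -6437$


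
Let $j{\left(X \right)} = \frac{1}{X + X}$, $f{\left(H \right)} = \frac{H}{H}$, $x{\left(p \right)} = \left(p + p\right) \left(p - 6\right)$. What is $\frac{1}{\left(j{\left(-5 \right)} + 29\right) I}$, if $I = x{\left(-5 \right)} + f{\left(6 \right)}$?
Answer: $\frac{10}{32079} \approx 0.00031173$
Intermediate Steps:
$x{\left(p \right)} = 2 p \left(-6 + p\right)$
$f{\left(H \right)} = 1$
$j{\left(X \right)} = \frac{1}{2 X}$
$I = 111$ ($I = 2 \left(-5\right) \left(-6 - 5\right) + 1 = 2 \left(-5\right) \left(-11\right) + 1 = 110 + 1 = 111$)
$\frac{1}{\left(j{\left(-5 \right)} + 29\right) I} = \frac{1}{\left(\frac{1}{2 \left(-5\right)} + 29\right) 111} = \frac{1}{\left(\frac{1}{2} \left(- \frac{1}{5}\right) + 29\right) 111} = \frac{1}{\left(- \frac{1}{10} + 29\right) 111} = \frac{1}{\frac{289}{10} \cdot 111} = \frac{1}{\frac{32079}{10}} = \frac{10}{32079}$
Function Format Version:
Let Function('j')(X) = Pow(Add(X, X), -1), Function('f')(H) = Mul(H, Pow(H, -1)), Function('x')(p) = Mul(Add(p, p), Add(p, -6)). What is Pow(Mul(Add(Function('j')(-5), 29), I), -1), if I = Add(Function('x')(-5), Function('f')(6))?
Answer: Rational(10, 32079) ≈ 0.00031173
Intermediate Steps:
Function('x')(p) = Mul(2, p, Add(-6, p)) (Function('x')(p) = Mul(Mul(2, p), Add(-6, p)) = Mul(2, p, Add(-6, p)))
Function('f')(H) = 1
Function('j')(X) = Mul(Rational(1, 2), Pow(X, -1)) (Function('j')(X) = Pow(Mul(2, X), -1) = Mul(Rational(1, 2), Pow(X, -1)))
I = 111 (I = Add(Mul(2, -5, Add(-6, -5)), 1) = Add(Mul(2, -5, -11), 1) = Add(110, 1) = 111)
Pow(Mul(Add(Function('j')(-5), 29), I), -1) = Pow(Mul(Add(Mul(Rational(1, 2), Pow(-5, -1)), 29), 111), -1) = Pow(Mul(Add(Mul(Rational(1, 2), Rational(-1, 5)), 29), 111), -1) = Pow(Mul(Add(Rational(-1, 10), 29), 111), -1) = Pow(Mul(Rational(289, 10), 111), -1) = Pow(Rational(32079, 10), -1) = Rational(10, 32079)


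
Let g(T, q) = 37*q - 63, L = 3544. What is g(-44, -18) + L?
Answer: 2815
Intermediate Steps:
g(T, q) = -63 + 37*q
g(-44, -18) + L = (-63 + 37*(-18)) + 3544 = (-63 - 666) + 3544 = -729 + 3544 = 2815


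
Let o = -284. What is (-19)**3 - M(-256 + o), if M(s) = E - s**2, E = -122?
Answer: 284863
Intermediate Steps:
M(s) = -122 - s**2
(-19)**3 - M(-256 + o) = (-19)**3 - (-122 - (-256 - 284)**2) = -6859 - (-122 - 1*(-540)**2) = -6859 - (-122 - 1*291600) = -6859 - (-122 - 291600) = -6859 - 1*(-291722) = -6859 + 291722 = 284863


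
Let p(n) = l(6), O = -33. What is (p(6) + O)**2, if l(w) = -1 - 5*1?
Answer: 1521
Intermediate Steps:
l(w) = -6 (l(w) = -1 - 5 = -6)
p(n) = -6
(p(6) + O)**2 = (-6 - 33)**2 = (-39)**2 = 1521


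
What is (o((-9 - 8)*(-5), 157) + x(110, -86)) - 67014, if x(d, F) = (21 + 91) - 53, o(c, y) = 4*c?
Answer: -66615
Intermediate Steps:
x(d, F) = 59 (x(d, F) = 112 - 53 = 59)
(o((-9 - 8)*(-5), 157) + x(110, -86)) - 67014 = (4*((-9 - 8)*(-5)) + 59) - 67014 = (4*(-17*(-5)) + 59) - 67014 = (4*85 + 59) - 67014 = (340 + 59) - 67014 = 399 - 67014 = -66615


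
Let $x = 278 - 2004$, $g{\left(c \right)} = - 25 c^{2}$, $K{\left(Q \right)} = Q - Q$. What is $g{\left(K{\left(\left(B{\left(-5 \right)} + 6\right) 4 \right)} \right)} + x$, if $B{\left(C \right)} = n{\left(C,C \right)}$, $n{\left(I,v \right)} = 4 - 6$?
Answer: $-1726$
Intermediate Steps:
$n{\left(I,v \right)} = -2$ ($n{\left(I,v \right)} = 4 - 6 = -2$)
$B{\left(C \right)} = -2$
$K{\left(Q \right)} = 0$
$x = -1726$
$g{\left(K{\left(\left(B{\left(-5 \right)} + 6\right) 4 \right)} \right)} + x = - 25 \cdot 0^{2} - 1726 = \left(-25\right) 0 - 1726 = 0 - 1726 = -1726$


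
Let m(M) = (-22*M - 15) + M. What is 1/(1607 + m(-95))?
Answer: 1/3587 ≈ 0.00027878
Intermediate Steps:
m(M) = -15 - 21*M (m(M) = (-15 - 22*M) + M = -15 - 21*M)
1/(1607 + m(-95)) = 1/(1607 + (-15 - 21*(-95))) = 1/(1607 + (-15 + 1995)) = 1/(1607 + 1980) = 1/3587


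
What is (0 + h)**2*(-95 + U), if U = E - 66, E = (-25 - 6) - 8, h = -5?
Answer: -5000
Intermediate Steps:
E = -39 (E = -31 - 8 = -39)
U = -105 (U = -39 - 66 = -105)
(0 + h)**2*(-95 + U) = (0 - 5)**2*(-95 - 105) = (-5)**2*(-200) = 25*(-200) = -5000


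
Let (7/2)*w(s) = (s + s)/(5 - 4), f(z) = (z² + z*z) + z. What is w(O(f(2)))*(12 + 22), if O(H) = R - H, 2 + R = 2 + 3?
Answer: -136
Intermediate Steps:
R = 3 (R = -2 + (2 + 3) = -2 + 5 = 3)
f(z) = z + 2*z² (f(z) = (z² + z²) + z = 2*z² + z = z + 2*z²)
O(H) = 3 - H
w(s) = 4*s/7 (w(s) = 2*((s + s)/(5 - 4))/7 = 2*((2*s)/1)/7 = 2*((2*s)*1)/7 = 2*(2*s)/7 = 4*s/7)
w(O(f(2)))*(12 + 22) = (4*(3 - 2*(1 + 2*2))/7)*(12 + 22) = (4*(3 - 2*(1 + 4))/7)*34 = (4*(3 - 2*5)/7)*34 = (4*(3 - 1*10)/7)*34 = (4*(3 - 10)/7)*34 = ((4/7)*(-7))*34 = -4*34 = -136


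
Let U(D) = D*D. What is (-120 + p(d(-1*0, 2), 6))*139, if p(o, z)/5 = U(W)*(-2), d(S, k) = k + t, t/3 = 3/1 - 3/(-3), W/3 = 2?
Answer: -66720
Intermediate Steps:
W = 6 (W = 3*2 = 6)
U(D) = D²
t = 12 (t = 3*(3/1 - 3/(-3)) = 3*(3*1 - 3*(-⅓)) = 3*(3 + 1) = 3*4 = 12)
d(S, k) = 12 + k (d(S, k) = k + 12 = 12 + k)
p(o, z) = -360 (p(o, z) = 5*(6²*(-2)) = 5*(36*(-2)) = 5*(-72) = -360)
(-120 + p(d(-1*0, 2), 6))*139 = (-120 - 360)*139 = -480*139 = -66720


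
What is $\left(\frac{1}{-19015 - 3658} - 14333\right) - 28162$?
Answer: $- \frac{963489136}{22673} \approx -42495.0$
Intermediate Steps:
$\left(\frac{1}{-19015 - 3658} - 14333\right) - 28162 = \left(\frac{1}{-22673} - 14333\right) - 28162 = \left(- \frac{1}{22673} - 14333\right) - 28162 = - \frac{324972110}{22673} - 28162 = - \frac{963489136}{22673}$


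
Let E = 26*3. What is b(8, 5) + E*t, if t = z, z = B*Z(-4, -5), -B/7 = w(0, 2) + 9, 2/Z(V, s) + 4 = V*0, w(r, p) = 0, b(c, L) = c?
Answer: 2465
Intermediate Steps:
E = 78
Z(V, s) = -½ (Z(V, s) = 2/(-4 + V*0) = 2/(-4 + 0) = 2/(-4) = 2*(-¼) = -½)
B = -63 (B = -7*(0 + 9) = -7*9 = -63)
z = 63/2 (z = -63*(-½) = 63/2 ≈ 31.500)
t = 63/2 ≈ 31.500
b(8, 5) + E*t = 8 + 78*(63/2) = 8 + 2457 = 2465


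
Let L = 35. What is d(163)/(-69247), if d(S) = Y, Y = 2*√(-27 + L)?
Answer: -4*√2/69247 ≈ -8.1691e-5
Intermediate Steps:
Y = 4*√2 (Y = 2*√(-27 + 35) = 2*√8 = 2*(2*√2) = 4*√2 ≈ 5.6569)
d(S) = 4*√2
d(163)/(-69247) = (4*√2)/(-69247) = (4*√2)*(-1/69247) = -4*√2/69247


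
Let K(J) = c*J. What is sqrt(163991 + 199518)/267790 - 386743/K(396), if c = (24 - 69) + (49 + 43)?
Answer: -386743/18612 + sqrt(363509)/267790 ≈ -20.777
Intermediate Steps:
c = 47 (c = -45 + 92 = 47)
K(J) = 47*J
sqrt(163991 + 199518)/267790 - 386743/K(396) = sqrt(163991 + 199518)/267790 - 386743/(47*396) = sqrt(363509)*(1/267790) - 386743/18612 = sqrt(363509)/267790 - 386743*1/18612 = sqrt(363509)/267790 - 386743/18612 = -386743/18612 + sqrt(363509)/267790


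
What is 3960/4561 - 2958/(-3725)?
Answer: 28242438/16989725 ≈ 1.6623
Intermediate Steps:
3960/4561 - 2958/(-3725) = 3960*(1/4561) - 2958*(-1/3725) = 3960/4561 + 2958/3725 = 28242438/16989725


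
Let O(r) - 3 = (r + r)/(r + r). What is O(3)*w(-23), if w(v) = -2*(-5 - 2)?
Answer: 56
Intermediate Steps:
O(r) = 4 (O(r) = 3 + (r + r)/(r + r) = 3 + (2*r)/((2*r)) = 3 + (2*r)*(1/(2*r)) = 3 + 1 = 4)
w(v) = 14 (w(v) = -2*(-7) = 14)
O(3)*w(-23) = 4*14 = 56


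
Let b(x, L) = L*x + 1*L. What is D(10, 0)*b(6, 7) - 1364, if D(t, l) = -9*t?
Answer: -5774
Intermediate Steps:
b(x, L) = L + L*x (b(x, L) = L*x + L = L + L*x)
D(10, 0)*b(6, 7) - 1364 = (-9*10)*(7*(1 + 6)) - 1364 = -630*7 - 1364 = -90*49 - 1364 = -4410 - 1364 = -5774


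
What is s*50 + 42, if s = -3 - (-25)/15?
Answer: -74/3 ≈ -24.667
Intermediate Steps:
s = -4/3 (s = -3 - (-25)/15 = -3 - 1*(-5/3) = -3 + 5/3 = -4/3 ≈ -1.3333)
s*50 + 42 = -4/3*50 + 42 = -200/3 + 42 = -74/3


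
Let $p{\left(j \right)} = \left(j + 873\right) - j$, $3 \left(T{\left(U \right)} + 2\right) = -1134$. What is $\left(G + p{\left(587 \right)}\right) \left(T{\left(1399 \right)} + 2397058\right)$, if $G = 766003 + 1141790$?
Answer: $4574457811548$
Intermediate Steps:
$G = 1907793$
$T{\left(U \right)} = -380$ ($T{\left(U \right)} = -2 + \frac{1}{3} \left(-1134\right) = -2 - 378 = -380$)
$p{\left(j \right)} = 873$ ($p{\left(j \right)} = \left(873 + j\right) - j = 873$)
$\left(G + p{\left(587 \right)}\right) \left(T{\left(1399 \right)} + 2397058\right) = \left(1907793 + 873\right) \left(-380 + 2397058\right) = 1908666 \cdot 2396678 = 4574457811548$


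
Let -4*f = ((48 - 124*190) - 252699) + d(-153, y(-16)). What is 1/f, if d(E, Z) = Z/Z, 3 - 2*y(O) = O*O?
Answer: 2/138105 ≈ 1.4482e-5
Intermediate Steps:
y(O) = 3/2 - O²/2 (y(O) = 3/2 - O*O/2 = 3/2 - O²/2)
d(E, Z) = 1
f = 138105/2 (f = -(((48 - 124*190) - 252699) + 1)/4 = -(((48 - 23560) - 252699) + 1)/4 = -((-23512 - 252699) + 1)/4 = -(-276211 + 1)/4 = -¼*(-276210) = 138105/2 ≈ 69053.)
1/f = 1/(138105/2) = 2/138105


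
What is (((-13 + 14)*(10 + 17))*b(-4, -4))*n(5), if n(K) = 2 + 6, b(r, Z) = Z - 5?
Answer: -1944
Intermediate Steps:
b(r, Z) = -5 + Z
n(K) = 8
(((-13 + 14)*(10 + 17))*b(-4, -4))*n(5) = (((-13 + 14)*(10 + 17))*(-5 - 4))*8 = ((1*27)*(-9))*8 = (27*(-9))*8 = -243*8 = -1944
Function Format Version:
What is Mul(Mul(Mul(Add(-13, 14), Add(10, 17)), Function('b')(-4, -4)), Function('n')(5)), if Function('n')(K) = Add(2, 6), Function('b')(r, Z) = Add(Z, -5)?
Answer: -1944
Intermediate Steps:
Function('b')(r, Z) = Add(-5, Z)
Function('n')(K) = 8
Mul(Mul(Mul(Add(-13, 14), Add(10, 17)), Function('b')(-4, -4)), Function('n')(5)) = Mul(Mul(Mul(Add(-13, 14), Add(10, 17)), Add(-5, -4)), 8) = Mul(Mul(Mul(1, 27), -9), 8) = Mul(Mul(27, -9), 8) = Mul(-243, 8) = -1944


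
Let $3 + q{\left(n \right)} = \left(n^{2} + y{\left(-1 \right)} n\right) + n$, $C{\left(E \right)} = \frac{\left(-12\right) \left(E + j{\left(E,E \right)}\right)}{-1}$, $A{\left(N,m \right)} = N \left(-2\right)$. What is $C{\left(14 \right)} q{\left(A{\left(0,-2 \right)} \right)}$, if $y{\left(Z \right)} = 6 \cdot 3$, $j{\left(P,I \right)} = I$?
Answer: $-1008$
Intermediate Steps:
$y{\left(Z \right)} = 18$
$A{\left(N,m \right)} = - 2 N$
$C{\left(E \right)} = 24 E$ ($C{\left(E \right)} = \frac{\left(-12\right) \left(E + E\right)}{-1} = - 12 \cdot 2 E \left(-1\right) = - 24 E \left(-1\right) = 24 E$)
$q{\left(n \right)} = -3 + n^{2} + 19 n$ ($q{\left(n \right)} = -3 + \left(\left(n^{2} + 18 n\right) + n\right) = -3 + \left(n^{2} + 19 n\right) = -3 + n^{2} + 19 n$)
$C{\left(14 \right)} q{\left(A{\left(0,-2 \right)} \right)} = 24 \cdot 14 \left(-3 + \left(\left(-2\right) 0\right)^{2} + 19 \left(\left(-2\right) 0\right)\right) = 336 \left(-3 + 0^{2} + 19 \cdot 0\right) = 336 \left(-3 + 0 + 0\right) = 336 \left(-3\right) = -1008$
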